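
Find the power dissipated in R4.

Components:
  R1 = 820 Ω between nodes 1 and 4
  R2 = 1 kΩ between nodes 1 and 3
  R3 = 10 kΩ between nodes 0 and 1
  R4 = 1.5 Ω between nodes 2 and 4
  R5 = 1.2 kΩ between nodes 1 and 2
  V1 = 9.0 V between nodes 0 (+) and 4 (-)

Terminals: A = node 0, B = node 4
Nodal analysis, taking node 4 as the 0 V reference.
Source V1 fixes V_0 = 9 V.
KCL at each unknown node (sum of currents leaving = 0; resistances in Ω):
  Node 1: (V_1 - 0)/820 + (V_1 - V_3)/1000 + (V_1 - 9)/10000 + (V_1 - V_2)/1200 = 0
  Node 2: (V_2 - 0)/1.5 + (V_2 - V_1)/1200 = 0
  Node 3: (V_3 - V_1)/1000 = 0
Collecting terms (coefficients in siemens):
  0.003153·V_1 - 0.0008333·V_2 - 0.001·V_3 = 0.0009
  0.6675·V_2 - 0.0008333·V_1 = 0
  0.001·V_3 - 0.001·V_1 = 0
Solving these 3 simultaneous equations (Gaussian elimination) gives:
  V_1 = 0.4183 V, V_2 = 0.0005222 V, V_3 = 0.4183 V
I_R4 = (V_2 - V_4)/R4 = (0.0005222 - 0)/1.5 = 0.0003481 A
P_R4 = I_R4² × R4 = (0.0003481)² × 1.5 = 0.0000001818 W

Final answer: 1.818e-07 W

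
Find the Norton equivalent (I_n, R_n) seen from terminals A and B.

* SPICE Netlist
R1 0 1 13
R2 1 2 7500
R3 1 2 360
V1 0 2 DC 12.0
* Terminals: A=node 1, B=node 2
Find the Thévenin equivalent first; then I_n = V_th/R_th and R_n = R_th.
Step 1 — V_th is the open-circuit voltage V_A - V_B (nothing connected across the terminals).
Nodal analysis, taking node 2 as the 0 V reference.
Source V1 fixes V_0 = 12 V.
KCL at each unknown node (sum of currents leaving = 0; resistances in Ω):
  Node 1: (V_1 - 12)/13 + (V_1 - 0)/7500 + (V_1 - 0)/360 = 0
Collecting terms: 0.07983 × V_1 = 0.9231  =>  V_1 = 11.56 V
V_th = V_1 - V_2 = 11.56 - 0 = 11.56 V
Step 2 — R_th: zero the source — replace V1 by a short circuit (node 2 merges into node 0) — and find the resistance seen between A (node 1) and B (node 0).
Reduce the network between node 1 (A) and node 0 (B) by series/parallel combination:
  Rp1 = R1 ‖ R2 ‖ R3 (parallel, all between nodes 0 and 1) = 1/(1/13 + 1/7500 + 1/360) = 12.53 Ω
R_th = 12.53 Ω
I_n = V_th/R_th = 11.56/12.53 = 0.9231 A, and R_n = R_th = 12.53 Ω

Final answer: I_n = 0.9231 A, R_n = 12.53 Ω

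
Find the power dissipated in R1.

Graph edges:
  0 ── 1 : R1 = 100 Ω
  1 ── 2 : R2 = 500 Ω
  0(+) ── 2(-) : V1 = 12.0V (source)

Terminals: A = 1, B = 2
Nodal analysis, taking node 2 as the 0 V reference.
Source V1 fixes V_0 = 12 V.
KCL at each unknown node (sum of currents leaving = 0; resistances in Ω):
  Node 1: (V_1 - 12)/100 + (V_1 - 0)/500 = 0
Collecting terms: 0.012 × V_1 = 0.12  =>  V_1 = 10 V
I_R1 = (V_0 - V_1)/R1 = (12 - 10)/100 = 0.02 A
P_R1 = I_R1² × R1 = (0.02)² × 100 = 0.04 W

Final answer: 0.04 W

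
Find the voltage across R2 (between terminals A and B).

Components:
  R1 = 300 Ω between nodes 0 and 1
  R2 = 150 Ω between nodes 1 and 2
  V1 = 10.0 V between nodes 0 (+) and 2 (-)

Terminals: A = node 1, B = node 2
R1 and R2 are in series across V1 (node 0 → node 1 → node 2), and the output A–B is taken across R2, so this is a voltage divider.
Series current: I = V1/(R1 + R2) = 10/(300 + 150) = 10/450 = 0.02222 A
V_R2 = I × R2 = V1 × R2/(R1 + R2) = 10 × 150/450 = 3.333 V

Final answer: 3.333 V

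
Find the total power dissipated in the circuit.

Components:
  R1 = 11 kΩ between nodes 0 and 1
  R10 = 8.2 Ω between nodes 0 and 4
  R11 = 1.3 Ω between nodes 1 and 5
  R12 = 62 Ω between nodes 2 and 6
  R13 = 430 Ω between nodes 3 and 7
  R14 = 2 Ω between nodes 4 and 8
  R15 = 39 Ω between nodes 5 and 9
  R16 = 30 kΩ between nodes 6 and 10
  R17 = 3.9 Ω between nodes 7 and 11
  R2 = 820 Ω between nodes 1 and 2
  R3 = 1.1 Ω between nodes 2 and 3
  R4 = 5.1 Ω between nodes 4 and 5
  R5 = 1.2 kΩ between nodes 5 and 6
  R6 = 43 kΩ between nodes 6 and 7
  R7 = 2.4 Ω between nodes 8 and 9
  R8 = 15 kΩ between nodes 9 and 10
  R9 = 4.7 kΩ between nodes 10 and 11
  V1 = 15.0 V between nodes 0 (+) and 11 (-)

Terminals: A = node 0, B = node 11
Nodal analysis, taking node 11 as the 0 V reference.
Source V1 fixes V_0 = 15 V.
KCL at each unknown node (sum of currents leaving = 0; resistances in Ω):
  Node 1: (V_1 - 15)/11000 + (V_1 - V_2)/820 + (V_1 - V_5)/1.3 = 0
  Node 2: (V_2 - V_1)/820 + (V_2 - V_3)/1.1 + (V_2 - V_6)/62 = 0
  Node 3: (V_3 - V_2)/1.1 + (V_3 - V_7)/430 = 0
  Node 4: (V_4 - V_5)/5.1 + (V_4 - 15)/8.2 + (V_4 - V_8)/2 = 0
  Node 5: (V_5 - V_4)/5.1 + (V_5 - V_6)/1200 + (V_5 - V_1)/1.3 + (V_5 - V_9)/39 = 0
  Node 6: (V_6 - V_5)/1200 + (V_6 - V_7)/43000 + (V_6 - V_2)/62 + (V_6 - V_10)/30000 = 0
  Node 7: (V_7 - V_6)/43000 + (V_7 - V_3)/430 + (V_7 - 0)/3.9 = 0
  Node 8: (V_8 - V_9)/2.4 + (V_8 - V_4)/2 = 0
  Node 9: (V_9 - V_8)/2.4 + (V_9 - V_10)/15000 + (V_9 - V_5)/39 = 0
  Node 10: (V_10 - V_9)/15000 + (V_10 - 0)/4700 + (V_10 - V_6)/30000 = 0
Collecting terms (coefficients in siemens):
  0.7705·V_1 - 0.00122·V_2 - 0.7692·V_5 = 0.001364
  0.9264·V_2 - 0.00122·V_1 - 0.9091·V_3 - 0.01613·V_6 = 0
  0.9114·V_3 - 0.9091·V_2 - 0.002326·V_7 = 0
  0.818·V_4 - 0.1961·V_5 - 0.5·V_8 = 1.829
  0.9918·V_5 - 0.7692·V_1 - 0.1961·V_4 - 0.0008333·V_6 - 0.02564·V_9 = 0
  0.01702·V_6 - 0.01613·V_2 - 0.0008333·V_5 - 0.00002326·V_7 - 0.00003333·V_10 = 0
  0.2588·V_7 - 0.002326·V_3 - 0.00002326·V_6 = 0
  0.9167·V_8 - 0.5·V_4 - 0.4167·V_9 = 0
  0.4424·V_9 - 0.02564·V_5 - 0.4167·V_8 - 0.00006667·V_10 = 0
  0.0003128·V_10 - 0.00003333·V_6 - 0.00006667·V_9 = 0
Solving these 10 simultaneous equations (Gaussian elimination) gives:
  V_1 = 14.78 V, V_2 = 6.839 V, V_3 = 6.821 V, V_4 = 14.86 V
  V_5 = 14.79 V, V_6 = 7.213 V, V_7 = 0.06195 V, V_8 = 14.86 V
  V_9 = 14.85 V, V_10 = 3.935 V
Power in each resistor, P = (ΔV)²/R:
  P_R1 = (15 - 14.78)²/11000 = 0.000004511 W
  P_R2 = (14.78 - 6.839)²/820 = 0.07685 W
  P_R3 = (6.839 - 6.821)²/1.1 = 0.0002718 W
  P_R4 = (14.86 - 14.79)²/5.1 = 0.001052 W
  P_R5 = (14.79 - 7.213)²/1200 = 0.04784 W
  P_R6 = (7.213 - 0.06195)²/43000 = 0.001189 W
  P_R7 = (14.86 - 14.85)²/2.4 = 0.00001316 W
  P_R8 = (14.85 - 3.935)²/15000 = 0.007947 W
  P_R9 = (3.935 - 0)²/4700 = 0.003294 W
  P_R10 = (15 - 14.86)²/8.2 = 0.002288 W
  P_R11 = (14.78 - 14.79)²/1.3 = 0.0001213 W
  P_R12 = (6.839 - 7.213)²/62 = 0.002261 W
  P_R13 = (6.821 - 0.06195)²/430 = 0.1063 W
  P_R14 = (14.86 - 14.86)²/2 = 0.00001097 W
  P_R15 = (14.79 - 14.85)²/39 = 0.0001016 W
  P_R16 = (7.213 - 3.935)²/30000 = 0.0003583 W
  P_R17 = (0.06195 - 0)²/3.9 = 0.0009842 W
P_total = P_R1 + P_R2 + P_R3 + P_R4 + P_R5 + P_R6 + P_R7 + P_R8 + P_R9 + P_R10 + P_R11 + P_R12 + P_R13 + P_R14 + P_R15 + P_R16 + P_R17 = 0.2508 W

Final answer: 0.2508 W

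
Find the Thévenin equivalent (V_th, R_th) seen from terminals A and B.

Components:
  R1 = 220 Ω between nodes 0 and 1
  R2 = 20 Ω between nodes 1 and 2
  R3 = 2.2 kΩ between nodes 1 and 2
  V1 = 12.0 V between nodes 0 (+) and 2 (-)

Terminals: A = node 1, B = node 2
Step 1 — V_th is the open-circuit voltage V_A - V_B (nothing connected across the terminals).
Nodal analysis, taking node 2 as the 0 V reference.
Source V1 fixes V_0 = 12 V.
KCL at each unknown node (sum of currents leaving = 0; resistances in Ω):
  Node 1: (V_1 - 12)/220 + (V_1 - 0)/20 + (V_1 - 0)/2200 = 0
Collecting terms: 0.055 × V_1 = 0.05455  =>  V_1 = 0.9917 V
V_th = V_1 - V_2 = 0.9917 - 0 = 0.9917 V
Step 2 — R_th: zero the source — replace V1 by a short circuit (node 2 merges into node 0) — and find the resistance seen between A (node 1) and B (node 0).
Reduce the network between node 1 (A) and node 0 (B) by series/parallel combination:
  Rp1 = R1 ‖ R2 ‖ R3 (parallel, all between nodes 0 and 1) = 1/(1/220 + 1/20 + 1/2200) = 18.18 Ω
R_th = 18.18 Ω

Final answer: V_th = 0.9917 V, R_th = 18.18 Ω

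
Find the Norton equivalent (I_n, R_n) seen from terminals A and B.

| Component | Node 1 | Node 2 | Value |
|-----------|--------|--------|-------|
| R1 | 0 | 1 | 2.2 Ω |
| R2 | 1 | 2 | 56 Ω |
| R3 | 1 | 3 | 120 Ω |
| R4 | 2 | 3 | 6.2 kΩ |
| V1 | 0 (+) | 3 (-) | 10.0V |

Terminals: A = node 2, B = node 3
Find the Thévenin equivalent first; then I_n = V_th/R_th and R_n = R_th.
Step 1 — V_th is the open-circuit voltage V_A - V_B (nothing connected across the terminals).
Nodal analysis, taking node 3 as the 0 V reference.
Source V1 fixes V_0 = 10 V.
KCL at each unknown node (sum of currents leaving = 0; resistances in Ω):
  Node 1: (V_1 - 10)/2.2 + (V_1 - V_2)/56 + (V_1 - 0)/120 = 0
  Node 2: (V_2 - V_1)/56 + (V_2 - 0)/6200 = 0
Collecting terms (coefficients in siemens):
  0.4807·V_1 - 0.01786·V_2 = 4.545
  0.01802·V_2 - 0.01786·V_1 = 0
Determinant D = (0.4807)(0.01802) - (-0.01786)(-0.01786) = 0.008343
V_1 = [(4.545)(0.01802) - (-0.01786)(0)]/D = 9.817 V
V_2 = [(0.4807)(0) - (4.545)(-0.01786)]/D = 9.729 V
V_th = V_2 - V_3 = 9.729 - 0 = 9.729 V
Step 2 — R_th: zero the source — replace V1 by a short circuit (node 3 merges into node 0) — and find the resistance seen between A (node 2) and B (node 0).
Reduce the network between node 2 (A) and node 0 (B) by series/parallel combination:
  Rp1 = R1 ‖ R3 (parallel, both between nodes 0 and 1) = 1/(1/2.2 + 1/120) = 2.16 Ω
  Rs1 = R2 + Rp1 (series, joined only at node 1) = 56 + 2.16 = 58.16 Ω
  Rp2 = R4 ‖ Rs1 (parallel, both between nodes 0 and 2) = 1/(1/6200 + 1/58.16) = 57.62 Ω
R_th = 57.62 Ω
I_n = V_th/R_th = 9.729/57.62 = 0.1688 A, and R_n = R_th = 57.62 Ω

Final answer: I_n = 0.1688 A, R_n = 57.62 Ω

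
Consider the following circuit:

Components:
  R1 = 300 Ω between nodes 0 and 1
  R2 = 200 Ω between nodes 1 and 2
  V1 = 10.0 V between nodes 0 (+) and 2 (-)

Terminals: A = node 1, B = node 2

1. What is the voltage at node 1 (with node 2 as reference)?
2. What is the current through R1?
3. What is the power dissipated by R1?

Nodal analysis, taking node 2 as the 0 V reference.
Source V1 fixes V_0 = 10 V.
KCL at each unknown node (sum of currents leaving = 0; resistances in Ω):
  Node 1: (V_1 - 10)/300 + (V_1 - 0)/200 = 0
Collecting terms: 0.008333 × V_1 = 0.03333  =>  V_1 = 4 V
Part 1:
  Read off the nodal solution: V_1 = 4 V
Part 2:
  I_R1 = (V_0 - V_1)/R1 = (10 - 4)/300 = 0.02 A
  Magnitude: I_R1 = 0.02 A
Part 3:
  I_R1 = (V_0 - V_1)/R1 = (10 - 4)/300 = 0.02 A
  P_R1 = I_R1² × R1 = (0.02)² × 300 = 0.12 W

Final answers:
1. V_1 = 4 V
2. I_R1 = 0.02 A
3. P_R1 = 0.12 W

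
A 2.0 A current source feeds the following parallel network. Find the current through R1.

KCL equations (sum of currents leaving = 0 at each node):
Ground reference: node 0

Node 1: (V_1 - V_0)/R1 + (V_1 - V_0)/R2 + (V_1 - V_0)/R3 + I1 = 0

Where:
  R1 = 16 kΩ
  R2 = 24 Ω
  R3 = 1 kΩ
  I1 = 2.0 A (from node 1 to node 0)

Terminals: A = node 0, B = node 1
All resistors sit directly between nodes 0 and 1, so they are in parallel and share one voltage V; the full source current 2 A splits among them.
1/R_par = 1/16000 + 1/24 + 1/1000 = 0.04273 S  =>  R_par = 23.4 Ω
V = I × R_par = 2 × 23.4 = 46.81 V
I_R1 = V/R1 = 46.81/16000 = 0.002925 A

Final answer: 0.002925 A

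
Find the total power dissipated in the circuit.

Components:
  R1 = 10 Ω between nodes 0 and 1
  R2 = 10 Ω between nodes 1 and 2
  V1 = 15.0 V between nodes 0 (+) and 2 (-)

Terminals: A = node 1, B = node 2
Nodal analysis, taking node 2 as the 0 V reference.
Source V1 fixes V_0 = 15 V.
KCL at each unknown node (sum of currents leaving = 0; resistances in Ω):
  Node 1: (V_1 - 15)/10 + (V_1 - 0)/10 = 0
Collecting terms: 0.2 × V_1 = 1.5  =>  V_1 = 7.5 V
Power in each resistor, P = (ΔV)²/R:
  P_R1 = (15 - 7.5)²/10 = 5.625 W
  P_R2 = (7.5 - 0)²/10 = 5.625 W
P_total = P_R1 + P_R2 = 11.25 W

Final answer: 11.25 W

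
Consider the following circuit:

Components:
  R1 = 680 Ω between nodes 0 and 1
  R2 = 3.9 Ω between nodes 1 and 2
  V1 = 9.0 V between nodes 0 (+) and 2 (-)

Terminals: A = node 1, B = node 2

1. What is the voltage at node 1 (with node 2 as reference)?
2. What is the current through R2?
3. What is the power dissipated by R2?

Nodal analysis, taking node 2 as the 0 V reference.
Source V1 fixes V_0 = 9 V.
KCL at each unknown node (sum of currents leaving = 0; resistances in Ω):
  Node 1: (V_1 - 9)/680 + (V_1 - 0)/3.9 = 0
Collecting terms: 0.2579 × V_1 = 0.01324  =>  V_1 = 0.05132 V
Part 1:
  Read off the nodal solution: V_1 = 0.05132 V
Part 2:
  I_R2 = (V_1 - V_2)/R2 = (0.05132 - 0)/3.9 = 0.01316 A
  Magnitude: I_R2 = 0.01316 A
Part 3:
  I_R2 = (V_1 - V_2)/R2 = (0.05132 - 0)/3.9 = 0.01316 A
  P_R2 = I_R2² × R2 = (0.01316)² × 3.9 = 0.0006754 W

Final answers:
1. V_1 = 0.05132 V
2. I_R2 = 0.01316 A
3. P_R2 = 0.0006754 W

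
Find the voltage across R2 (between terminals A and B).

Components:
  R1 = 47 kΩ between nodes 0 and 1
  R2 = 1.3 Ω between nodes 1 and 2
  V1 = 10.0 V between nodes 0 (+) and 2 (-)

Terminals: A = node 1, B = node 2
R1 and R2 are in series across V1 (node 0 → node 1 → node 2), and the output A–B is taken across R2, so this is a voltage divider.
Series current: I = V1/(R1 + R2) = 10/(47000 + 1.3) = 10/47000 = 0.0002128 A
V_R2 = I × R2 = V1 × R2/(R1 + R2) = 10 × 1.3/47000 = 0.0002766 V

Final answer: 0.0002766 V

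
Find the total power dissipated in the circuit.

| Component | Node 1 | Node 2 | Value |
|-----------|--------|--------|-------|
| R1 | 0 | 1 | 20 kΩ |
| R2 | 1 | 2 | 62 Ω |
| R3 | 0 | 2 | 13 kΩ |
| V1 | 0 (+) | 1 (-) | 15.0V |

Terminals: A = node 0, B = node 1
Nodal analysis, taking node 1 as the 0 V reference.
Source V1 fixes V_0 = 15 V.
KCL at each unknown node (sum of currents leaving = 0; resistances in Ω):
  Node 2: (V_2 - 0)/62 + (V_2 - 15)/13000 = 0
Collecting terms: 0.01621 × V_2 = 0.001154  =>  V_2 = 0.0712 V
Power in each resistor, P = (ΔV)²/R:
  P_R1 = (15 - 0)²/20000 = 0.01125 W
  P_R2 = (0 - 0.0712)²/62 = 0.00008176 W
  P_R3 = (15 - 0.0712)²/13000 = 0.01714 W
P_total = P_R1 + P_R2 + P_R3 = 0.02848 W

Final answer: 0.02848 W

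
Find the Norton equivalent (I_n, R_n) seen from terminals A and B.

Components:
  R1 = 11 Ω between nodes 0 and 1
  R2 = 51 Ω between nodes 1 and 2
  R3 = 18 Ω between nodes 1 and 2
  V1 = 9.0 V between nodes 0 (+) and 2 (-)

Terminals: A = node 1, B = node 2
Find the Thévenin equivalent first; then I_n = V_th/R_th and R_n = R_th.
Step 1 — V_th is the open-circuit voltage V_A - V_B (nothing connected across the terminals).
Nodal analysis, taking node 2 as the 0 V reference.
Source V1 fixes V_0 = 9 V.
KCL at each unknown node (sum of currents leaving = 0; resistances in Ω):
  Node 1: (V_1 - 9)/11 + (V_1 - 0)/51 + (V_1 - 0)/18 = 0
Collecting terms: 0.1661 × V_1 = 0.8182  =>  V_1 = 4.927 V
V_th = V_1 - V_2 = 4.927 - 0 = 4.927 V
Step 2 — R_th: zero the source — replace V1 by a short circuit (node 2 merges into node 0) — and find the resistance seen between A (node 1) and B (node 0).
Reduce the network between node 1 (A) and node 0 (B) by series/parallel combination:
  Rp1 = R1 ‖ R2 ‖ R3 (parallel, all between nodes 0 and 1) = 1/(1/11 + 1/51 + 1/18) = 6.021 Ω
R_th = 6.021 Ω
I_n = V_th/R_th = 4.927/6.021 = 0.8182 A, and R_n = R_th = 6.021 Ω

Final answer: I_n = 0.8182 A, R_n = 6.021 Ω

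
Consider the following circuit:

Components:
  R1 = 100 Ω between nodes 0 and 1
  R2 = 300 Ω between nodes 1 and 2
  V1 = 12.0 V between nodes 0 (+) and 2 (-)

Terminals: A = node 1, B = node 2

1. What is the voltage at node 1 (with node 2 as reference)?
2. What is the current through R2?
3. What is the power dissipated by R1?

Nodal analysis, taking node 2 as the 0 V reference.
Source V1 fixes V_0 = 12 V.
KCL at each unknown node (sum of currents leaving = 0; resistances in Ω):
  Node 1: (V_1 - 12)/100 + (V_1 - 0)/300 = 0
Collecting terms: 0.01333 × V_1 = 0.12  =>  V_1 = 9 V
Part 1:
  Read off the nodal solution: V_1 = 9 V
Part 2:
  I_R2 = (V_1 - V_2)/R2 = (9 - 0)/300 = 0.03 A
  Magnitude: I_R2 = 0.03 A
Part 3:
  I_R1 = (V_0 - V_1)/R1 = (12 - 9)/100 = 0.03 A
  P_R1 = I_R1² × R1 = (0.03)² × 100 = 0.09 W

Final answers:
1. V_1 = 9 V
2. I_R2 = 0.03 A
3. P_R1 = 0.09 W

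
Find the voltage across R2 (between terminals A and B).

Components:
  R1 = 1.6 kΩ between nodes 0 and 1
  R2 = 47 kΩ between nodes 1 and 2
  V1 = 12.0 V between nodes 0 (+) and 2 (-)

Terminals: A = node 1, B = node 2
R1 and R2 are in series across V1 (node 0 → node 1 → node 2), and the output A–B is taken across R2, so this is a voltage divider.
Series current: I = V1/(R1 + R2) = 12/(1600 + 47000) = 12/48600 = 0.0002469 A
V_R2 = I × R2 = V1 × R2/(R1 + R2) = 12 × 47000/48600 = 11.6 V

Final answer: 11.6 V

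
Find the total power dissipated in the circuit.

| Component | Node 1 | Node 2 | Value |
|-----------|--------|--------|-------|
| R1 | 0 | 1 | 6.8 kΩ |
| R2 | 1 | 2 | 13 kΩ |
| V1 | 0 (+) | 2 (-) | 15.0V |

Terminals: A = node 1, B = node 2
Nodal analysis, taking node 2 as the 0 V reference.
Source V1 fixes V_0 = 15 V.
KCL at each unknown node (sum of currents leaving = 0; resistances in Ω):
  Node 1: (V_1 - 15)/6800 + (V_1 - 0)/13000 = 0
Collecting terms: 0.000224 × V_1 = 0.002206  =>  V_1 = 9.848 V
Power in each resistor, P = (ΔV)²/R:
  P_R1 = (15 - 9.848)²/6800 = 0.003903 W
  P_R2 = (9.848 - 0)²/13000 = 0.007461 W
P_total = P_R1 + P_R2 = 0.01136 W

Final answer: 0.01136 W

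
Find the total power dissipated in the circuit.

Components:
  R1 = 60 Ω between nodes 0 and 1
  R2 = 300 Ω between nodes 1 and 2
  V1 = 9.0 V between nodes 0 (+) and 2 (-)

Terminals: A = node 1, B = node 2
Nodal analysis, taking node 2 as the 0 V reference.
Source V1 fixes V_0 = 9 V.
KCL at each unknown node (sum of currents leaving = 0; resistances in Ω):
  Node 1: (V_1 - 9)/60 + (V_1 - 0)/300 = 0
Collecting terms: 0.02 × V_1 = 0.15  =>  V_1 = 7.5 V
Power in each resistor, P = (ΔV)²/R:
  P_R1 = (9 - 7.5)²/60 = 0.0375 W
  P_R2 = (7.5 - 0)²/300 = 0.1875 W
P_total = P_R1 + P_R2 = 0.225 W

Final answer: 0.225 W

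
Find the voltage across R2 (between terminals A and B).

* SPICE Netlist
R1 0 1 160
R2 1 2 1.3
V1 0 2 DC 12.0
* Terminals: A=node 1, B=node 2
R1 and R2 are in series across V1 (node 0 → node 1 → node 2), and the output A–B is taken across R2, so this is a voltage divider.
Series current: I = V1/(R1 + R2) = 12/(160 + 1.3) = 12/161.3 = 0.0744 A
V_R2 = I × R2 = V1 × R2/(R1 + R2) = 12 × 1.3/161.3 = 0.09671 V

Final answer: 0.09671 V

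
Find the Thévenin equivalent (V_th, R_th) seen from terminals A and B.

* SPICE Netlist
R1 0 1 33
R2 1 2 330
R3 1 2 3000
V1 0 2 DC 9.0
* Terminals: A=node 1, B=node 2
Step 1 — V_th is the open-circuit voltage V_A - V_B (nothing connected across the terminals).
Nodal analysis, taking node 2 as the 0 V reference.
Source V1 fixes V_0 = 9 V.
KCL at each unknown node (sum of currents leaving = 0; resistances in Ω):
  Node 1: (V_1 - 9)/33 + (V_1 - 0)/330 + (V_1 - 0)/3000 = 0
Collecting terms: 0.03367 × V_1 = 0.2727  =>  V_1 = 8.101 V
V_th = V_1 - V_2 = 8.101 - 0 = 8.101 V
Step 2 — R_th: zero the source — replace V1 by a short circuit (node 2 merges into node 0) — and find the resistance seen between A (node 1) and B (node 0).
Reduce the network between node 1 (A) and node 0 (B) by series/parallel combination:
  Rp1 = R1 ‖ R2 ‖ R3 (parallel, all between nodes 0 and 1) = 1/(1/33 + 1/330 + 1/3000) = 29.7 Ω
R_th = 29.7 Ω

Final answer: V_th = 8.101 V, R_th = 29.7 Ω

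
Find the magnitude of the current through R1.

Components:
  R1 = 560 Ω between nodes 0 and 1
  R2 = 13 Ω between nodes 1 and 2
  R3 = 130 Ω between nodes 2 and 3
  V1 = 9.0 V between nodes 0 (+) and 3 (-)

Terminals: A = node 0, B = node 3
Nodal analysis, taking node 3 as the 0 V reference.
Source V1 fixes V_0 = 9 V.
KCL at each unknown node (sum of currents leaving = 0; resistances in Ω):
  Node 1: (V_1 - 9)/560 + (V_1 - V_2)/13 = 0
  Node 2: (V_2 - V_1)/13 + (V_2 - 0)/130 = 0
Collecting terms (coefficients in siemens):
  0.07871·V_1 - 0.07692·V_2 = 0.01607
  0.08462·V_2 - 0.07692·V_1 = 0
Determinant D = (0.07871)(0.08462) - (-0.07692)(-0.07692) = 0.0007428
V_1 = [(0.01607)(0.08462) - (-0.07692)(0)]/D = 1.831 V
V_2 = [(0.07871)(0) - (0.01607)(-0.07692)]/D = 1.664 V
I_R1 = (V_0 - V_1)/R1 = (9 - 1.831)/560 = 0.0128 A
|I_R1| = 0.0128 A

Final answer: |I_R1| = 0.0128 A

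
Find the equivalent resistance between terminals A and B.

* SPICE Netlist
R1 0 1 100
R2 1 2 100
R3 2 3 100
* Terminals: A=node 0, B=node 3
Reduce the network between node 0 (A) and node 3 (B) by series/parallel combination:
  Rs1 = R1 + R2 (series, joined only at node 1) = 100 + 100 = 200 Ω
  Rs2 = R3 + Rs1 (series, joined only at node 2) = 100 + 200 = 300 Ω
R_eq = 300 Ω

Final answer: 300 Ω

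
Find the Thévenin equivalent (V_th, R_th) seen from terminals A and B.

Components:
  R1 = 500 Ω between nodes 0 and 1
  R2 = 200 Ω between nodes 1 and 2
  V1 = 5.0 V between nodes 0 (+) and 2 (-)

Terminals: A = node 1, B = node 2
Step 1 — V_th is the open-circuit voltage V_A - V_B (nothing connected across the terminals).
Nodal analysis, taking node 2 as the 0 V reference.
Source V1 fixes V_0 = 5 V.
KCL at each unknown node (sum of currents leaving = 0; resistances in Ω):
  Node 1: (V_1 - 5)/500 + (V_1 - 0)/200 = 0
Collecting terms: 0.007 × V_1 = 0.01  =>  V_1 = 1.429 V
V_th = V_1 - V_2 = 1.429 - 0 = 1.429 V
Step 2 — R_th: zero the source — replace V1 by a short circuit (node 2 merges into node 0) — and find the resistance seen between A (node 1) and B (node 0).
Reduce the network between node 1 (A) and node 0 (B) by series/parallel combination:
  Rp1 = R1 ‖ R2 (parallel, both between nodes 0 and 1) = 1/(1/500 + 1/200) = 142.9 Ω
R_th = 142.9 Ω

Final answer: V_th = 1.429 V, R_th = 142.9 Ω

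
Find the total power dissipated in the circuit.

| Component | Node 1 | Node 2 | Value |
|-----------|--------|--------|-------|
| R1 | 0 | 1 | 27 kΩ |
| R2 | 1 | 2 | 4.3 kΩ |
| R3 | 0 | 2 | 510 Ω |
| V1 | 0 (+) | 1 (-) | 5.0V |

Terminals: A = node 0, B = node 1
Nodal analysis, taking node 1 as the 0 V reference.
Source V1 fixes V_0 = 5 V.
KCL at each unknown node (sum of currents leaving = 0; resistances in Ω):
  Node 2: (V_2 - 0)/4300 + (V_2 - 5)/510 = 0
Collecting terms: 0.002193 × V_2 = 0.009804  =>  V_2 = 4.47 V
Power in each resistor, P = (ΔV)²/R:
  P_R1 = (5 - 0)²/27000 = 0.0009259 W
  P_R2 = (0 - 4.47)²/4300 = 0.004646 W
  P_R3 = (5 - 4.47)²/510 = 0.0005511 W
P_total = P_R1 + P_R2 + P_R3 = 0.006123 W

Final answer: 0.006123 W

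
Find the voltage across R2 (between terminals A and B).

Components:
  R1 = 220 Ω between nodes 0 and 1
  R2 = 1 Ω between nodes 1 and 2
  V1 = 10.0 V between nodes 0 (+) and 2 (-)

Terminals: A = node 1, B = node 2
R1 and R2 are in series across V1 (node 0 → node 1 → node 2), and the output A–B is taken across R2, so this is a voltage divider.
Series current: I = V1/(R1 + R2) = 10/(220 + 1) = 10/221 = 0.04525 A
V_R2 = I × R2 = V1 × R2/(R1 + R2) = 10 × 1/221 = 0.04525 V

Final answer: 0.04525 V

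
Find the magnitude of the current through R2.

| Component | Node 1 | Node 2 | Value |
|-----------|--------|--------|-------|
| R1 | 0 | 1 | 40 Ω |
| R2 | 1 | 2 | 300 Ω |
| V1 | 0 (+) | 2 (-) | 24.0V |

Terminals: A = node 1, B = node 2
Nodal analysis, taking node 2 as the 0 V reference.
Source V1 fixes V_0 = 24 V.
KCL at each unknown node (sum of currents leaving = 0; resistances in Ω):
  Node 1: (V_1 - 24)/40 + (V_1 - 0)/300 = 0
Collecting terms: 0.02833 × V_1 = 0.6  =>  V_1 = 21.18 V
I_R2 = (V_1 - V_2)/R2 = (21.18 - 0)/300 = 0.07059 A
|I_R2| = 0.07059 A

Final answer: |I_R2| = 0.07059 A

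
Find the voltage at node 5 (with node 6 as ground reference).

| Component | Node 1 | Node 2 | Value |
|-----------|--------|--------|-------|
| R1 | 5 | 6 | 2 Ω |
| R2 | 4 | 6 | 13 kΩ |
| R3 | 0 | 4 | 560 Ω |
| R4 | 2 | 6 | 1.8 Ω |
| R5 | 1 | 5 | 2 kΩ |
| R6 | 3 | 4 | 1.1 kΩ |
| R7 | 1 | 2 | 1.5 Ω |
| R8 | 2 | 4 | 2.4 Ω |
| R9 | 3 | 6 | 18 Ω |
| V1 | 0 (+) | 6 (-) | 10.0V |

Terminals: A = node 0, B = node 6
Nodal analysis, taking node 6 as the 0 V reference.
Source V1 fixes V_0 = 10 V.
KCL at each unknown node (sum of currents leaving = 0; resistances in Ω):
  Node 1: (V_1 - V_5)/2000 + (V_1 - V_2)/1.5 = 0
  Node 2: (V_2 - 0)/1.8 + (V_2 - V_1)/1.5 + (V_2 - V_4)/2.4 = 0
  Node 3: (V_3 - V_4)/1100 + (V_3 - 0)/18 = 0
  Node 4: (V_4 - 0)/13000 + (V_4 - 10)/560 + (V_4 - V_3)/1100 + (V_4 - V_2)/2.4 = 0
  Node 5: (V_5 - 0)/2 + (V_5 - V_1)/2000 = 0
Collecting terms (coefficients in siemens):
  0.6672·V_1 - 0.6667·V_2 - 0.0005·V_5 = 0
  1.639·V_2 - 0.6667·V_1 - 0.4167·V_4 = 0
  0.05646·V_3 - 0.0009091·V_4 = 0
  0.4194·V_4 - 0.4167·V_2 - 0.0009091·V_3 = 0.01786
  0.5005·V_5 - 0.0005·V_1 = 0
Solving these 5 simultaneous equations (Gaussian elimination) gives:
  V_1 = 0.03172 V, V_2 = 0.03175 V, V_3 = 0.001193 V, V_4 = 0.07411 V
  V_5 = 0.00003169 V
The requested potential is V_5 = 0.00003169 V.

Final answer: V_5 = 3.169e-05 V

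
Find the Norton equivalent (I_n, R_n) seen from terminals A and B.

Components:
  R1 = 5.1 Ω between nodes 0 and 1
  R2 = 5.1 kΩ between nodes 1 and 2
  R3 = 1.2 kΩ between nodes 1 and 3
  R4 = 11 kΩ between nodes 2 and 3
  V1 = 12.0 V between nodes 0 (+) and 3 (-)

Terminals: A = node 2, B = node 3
Find the Thévenin equivalent first; then I_n = V_th/R_th and R_n = R_th.
Step 1 — V_th is the open-circuit voltage V_A - V_B (nothing connected across the terminals).
Nodal analysis, taking node 3 as the 0 V reference.
Source V1 fixes V_0 = 12 V.
KCL at each unknown node (sum of currents leaving = 0; resistances in Ω):
  Node 1: (V_1 - 12)/5.1 + (V_1 - V_2)/5100 + (V_1 - 0)/1200 = 0
  Node 2: (V_2 - V_1)/5100 + (V_2 - 0)/11000 = 0
Collecting terms (coefficients in siemens):
  0.1971·V_1 - 0.0001961·V_2 = 2.353
  0.000287·V_2 - 0.0001961·V_1 = 0
Determinant D = (0.1971)(0.000287) - (-0.0001961)(-0.0001961) = 0.00005653
V_1 = [(2.353)(0.000287) - (-0.0001961)(0)]/D = 11.95 V
V_2 = [(0.1971)(0) - (2.353)(-0.0001961)]/D = 8.161 V
V_th = V_2 - V_3 = 8.161 - 0 = 8.161 V
Step 2 — R_th: zero the source — replace V1 by a short circuit (node 3 merges into node 0) — and find the resistance seen between A (node 2) and B (node 0).
Reduce the network between node 2 (A) and node 0 (B) by series/parallel combination:
  Rp1 = R1 ‖ R3 (parallel, both between nodes 0 and 1) = 1/(1/5.1 + 1/1200) = 5.078 Ω
  Rs1 = R2 + Rp1 (series, joined only at node 1) = 5100 + 5.078 = 5105 Ω
  Rp2 = R4 ‖ Rs1 (parallel, both between nodes 0 and 2) = 1/(1/11000 + 1/5105) = 3487 Ω
R_th = 3.487 kΩ
I_n = V_th/R_th = 8.161/3487 = 0.002341 A, and R_n = R_th = 3.487 kΩ

Final answer: I_n = 0.002341 A, R_n = 3.487 kΩ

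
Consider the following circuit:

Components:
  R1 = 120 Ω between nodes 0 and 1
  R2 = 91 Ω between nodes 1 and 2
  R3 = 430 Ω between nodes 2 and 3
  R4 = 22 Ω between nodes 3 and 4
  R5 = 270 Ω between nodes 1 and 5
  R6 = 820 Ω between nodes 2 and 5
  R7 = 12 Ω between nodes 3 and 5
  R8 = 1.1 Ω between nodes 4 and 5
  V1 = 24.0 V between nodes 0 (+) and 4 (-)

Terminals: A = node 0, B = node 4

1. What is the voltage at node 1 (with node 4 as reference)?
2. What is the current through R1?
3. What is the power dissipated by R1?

Nodal analysis, taking node 4 as the 0 V reference.
Source V1 fixes V_0 = 24 V.
KCL at each unknown node (sum of currents leaving = 0; resistances in Ω):
  Node 1: (V_1 - 24)/120 + (V_1 - V_2)/91 + (V_1 - V_5)/270 = 0
  Node 2: (V_2 - V_1)/91 + (V_2 - V_3)/430 + (V_2 - V_5)/820 = 0
  Node 3: (V_3 - V_2)/430 + (V_3 - 0)/22 + (V_3 - V_5)/12 = 0
  Node 5: (V_5 - V_1)/270 + (V_5 - V_2)/820 + (V_5 - V_3)/12 + (V_5 - 0)/1.1 = 0
Collecting terms (coefficients in siemens):
  0.02303·V_1 - 0.01099·V_2 - 0.003704·V_5 = 0.2
  0.01453·V_2 - 0.01099·V_1 - 0.002326·V_3 - 0.00122·V_5 = 0
  0.1311·V_3 - 0.002326·V_2 - 0.08333·V_5 = 0
  0.9973·V_5 - 0.003704·V_1 - 0.00122·V_2 - 0.08333·V_3 = 0
Solving these 4 simultaneous equations (Gaussian elimination) gives:
  V_1 = 13.64 V, V_2 = 10.36 V, V_3 = 0.2366 V, V_5 = 0.0831 V
Part 1:
  Read off the nodal solution: V_1 = 13.64 V
Part 2:
  I_R1 = (V_0 - V_1)/R1 = (24 - 13.64)/120 = 0.0863 A
  Magnitude: I_R1 = 0.0863 A
Part 3:
  I_R1 = (V_0 - V_1)/R1 = (24 - 13.64)/120 = 0.0863 A
  P_R1 = I_R1² × R1 = (0.0863)² × 120 = 0.8938 W

Final answers:
1. V_1 = 13.64 V
2. I_R1 = 0.0863 A
3. P_R1 = 0.8938 W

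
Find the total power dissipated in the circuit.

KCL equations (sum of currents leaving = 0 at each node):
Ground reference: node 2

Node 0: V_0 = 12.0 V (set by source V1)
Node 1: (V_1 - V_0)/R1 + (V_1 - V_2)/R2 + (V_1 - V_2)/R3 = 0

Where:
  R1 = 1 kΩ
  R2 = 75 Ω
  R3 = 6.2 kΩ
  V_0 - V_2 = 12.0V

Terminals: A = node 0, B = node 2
Nodal analysis, taking node 2 as the 0 V reference.
Source V1 fixes V_0 = 12 V.
KCL at each unknown node (sum of currents leaving = 0; resistances in Ω):
  Node 1: (V_1 - 12)/1000 + (V_1 - 0)/75 + (V_1 - 0)/6200 = 0
Collecting terms: 0.01449 × V_1 = 0.012  =>  V_1 = 0.8279 V
Power in each resistor, P = (ΔV)²/R:
  P_R1 = (12 - 0.8279)²/1000 = 0.1248 W
  P_R2 = (0.8279 - 0)²/75 = 0.009139 W
  P_R3 = (0.8279 - 0)²/6200 = 0.0001105 W
P_total = P_R1 + P_R2 + P_R3 = 0.1341 W

Final answer: 0.1341 W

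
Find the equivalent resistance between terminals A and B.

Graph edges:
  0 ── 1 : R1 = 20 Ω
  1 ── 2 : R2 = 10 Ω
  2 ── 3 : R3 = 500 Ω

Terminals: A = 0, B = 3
Reduce the network between node 0 (A) and node 3 (B) by series/parallel combination:
  Rs1 = R1 + R2 (series, joined only at node 1) = 20 + 10 = 30 Ω
  Rs2 = R3 + Rs1 (series, joined only at node 2) = 500 + 30 = 530 Ω
R_eq = 530 Ω

Final answer: 530 Ω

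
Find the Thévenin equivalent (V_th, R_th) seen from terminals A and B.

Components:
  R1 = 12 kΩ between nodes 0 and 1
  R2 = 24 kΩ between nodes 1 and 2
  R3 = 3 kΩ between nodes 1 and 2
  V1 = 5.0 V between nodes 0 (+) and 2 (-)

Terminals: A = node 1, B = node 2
Step 1 — V_th is the open-circuit voltage V_A - V_B (nothing connected across the terminals).
Nodal analysis, taking node 2 as the 0 V reference.
Source V1 fixes V_0 = 5 V.
KCL at each unknown node (sum of currents leaving = 0; resistances in Ω):
  Node 1: (V_1 - 5)/12000 + (V_1 - 0)/24000 + (V_1 - 0)/3000 = 0
Collecting terms: 0.0004583 × V_1 = 0.0004167  =>  V_1 = 0.9091 V
V_th = V_1 - V_2 = 0.9091 - 0 = 0.9091 V
Step 2 — R_th: zero the source — replace V1 by a short circuit (node 2 merges into node 0) — and find the resistance seen between A (node 1) and B (node 0).
Reduce the network between node 1 (A) and node 0 (B) by series/parallel combination:
  Rp1 = R1 ‖ R2 ‖ R3 (parallel, all between nodes 0 and 1) = 1/(1/12000 + 1/24000 + 1/3000) = 2182 Ω
R_th = 2.182 kΩ

Final answer: V_th = 0.9091 V, R_th = 2.182 kΩ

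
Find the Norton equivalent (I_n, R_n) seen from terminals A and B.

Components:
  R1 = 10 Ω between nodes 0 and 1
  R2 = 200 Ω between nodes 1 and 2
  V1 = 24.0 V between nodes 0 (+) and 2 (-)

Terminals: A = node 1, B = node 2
Find the Thévenin equivalent first; then I_n = V_th/R_th and R_n = R_th.
Step 1 — V_th is the open-circuit voltage V_A - V_B (nothing connected across the terminals).
Nodal analysis, taking node 2 as the 0 V reference.
Source V1 fixes V_0 = 24 V.
KCL at each unknown node (sum of currents leaving = 0; resistances in Ω):
  Node 1: (V_1 - 24)/10 + (V_1 - 0)/200 = 0
Collecting terms: 0.105 × V_1 = 2.4  =>  V_1 = 22.86 V
V_th = V_1 - V_2 = 22.86 - 0 = 22.86 V
Step 2 — R_th: zero the source — replace V1 by a short circuit (node 2 merges into node 0) — and find the resistance seen between A (node 1) and B (node 0).
Reduce the network between node 1 (A) and node 0 (B) by series/parallel combination:
  Rp1 = R1 ‖ R2 (parallel, both between nodes 0 and 1) = 1/(1/10 + 1/200) = 9.524 Ω
R_th = 9.524 Ω
I_n = V_th/R_th = 22.86/9.524 = 2.4 A, and R_n = R_th = 9.524 Ω

Final answer: I_n = 2.4 A, R_n = 9.524 Ω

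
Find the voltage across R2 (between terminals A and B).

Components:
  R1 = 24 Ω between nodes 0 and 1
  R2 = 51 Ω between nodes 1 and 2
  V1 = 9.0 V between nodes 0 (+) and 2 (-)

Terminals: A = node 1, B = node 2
R1 and R2 are in series across V1 (node 0 → node 1 → node 2), and the output A–B is taken across R2, so this is a voltage divider.
Series current: I = V1/(R1 + R2) = 9/(24 + 51) = 9/75 = 0.12 A
V_R2 = I × R2 = V1 × R2/(R1 + R2) = 9 × 51/75 = 6.12 V

Final answer: 6.12 V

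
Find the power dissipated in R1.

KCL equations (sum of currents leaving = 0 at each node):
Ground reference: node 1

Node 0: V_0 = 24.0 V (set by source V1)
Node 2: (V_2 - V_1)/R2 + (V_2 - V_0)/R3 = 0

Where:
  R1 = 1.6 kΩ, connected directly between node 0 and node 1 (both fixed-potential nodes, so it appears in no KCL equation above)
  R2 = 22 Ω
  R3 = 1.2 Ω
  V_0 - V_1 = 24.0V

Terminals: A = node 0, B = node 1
Nodal analysis, taking node 1 as the 0 V reference.
Source V1 fixes V_0 = 24 V.
KCL at each unknown node (sum of currents leaving = 0; resistances in Ω):
  Node 2: (V_2 - 0)/22 + (V_2 - 24)/1.2 = 0
Collecting terms: 0.8788 × V_2 = 20  =>  V_2 = 22.76 V
I_R1 = (V_0 - V_1)/R1 = (24 - 0)/1600 = 0.015 A
P_R1 = I_R1² × R1 = (0.015)² × 1600 = 0.36 W

Final answer: 0.36 W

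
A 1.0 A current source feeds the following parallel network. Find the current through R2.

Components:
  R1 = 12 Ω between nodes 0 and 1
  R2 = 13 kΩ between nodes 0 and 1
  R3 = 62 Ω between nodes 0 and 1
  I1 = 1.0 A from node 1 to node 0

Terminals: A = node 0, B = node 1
All resistors sit directly between nodes 0 and 1, so they are in parallel and share one voltage V; the full source current 1 A splits among them.
1/R_par = 1/12 + 1/13000 + 1/62 = 0.09954 S  =>  R_par = 10.05 Ω
V = I × R_par = 1 × 10.05 = 10.05 V
I_R2 = V/R2 = 10.05/13000 = 0.0007728 A

Final answer: 0.0007728 A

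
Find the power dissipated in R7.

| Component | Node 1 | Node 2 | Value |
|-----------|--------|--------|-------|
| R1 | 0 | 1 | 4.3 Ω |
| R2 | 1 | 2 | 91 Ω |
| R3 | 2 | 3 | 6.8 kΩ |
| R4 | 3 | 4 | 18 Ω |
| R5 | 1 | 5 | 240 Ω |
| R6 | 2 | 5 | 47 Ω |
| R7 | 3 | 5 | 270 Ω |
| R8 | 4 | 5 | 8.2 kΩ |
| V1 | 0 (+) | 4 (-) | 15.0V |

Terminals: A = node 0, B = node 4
Nodal analysis, taking node 4 as the 0 V reference.
Source V1 fixes V_0 = 15 V.
KCL at each unknown node (sum of currents leaving = 0; resistances in Ω):
  Node 1: (V_1 - 15)/4.3 + (V_1 - V_2)/91 + (V_1 - V_5)/240 = 0
  Node 2: (V_2 - V_1)/91 + (V_2 - V_3)/6800 + (V_2 - V_5)/47 = 0
  Node 3: (V_3 - V_2)/6800 + (V_3 - 0)/18 + (V_3 - V_5)/270 = 0
  Node 5: (V_5 - V_1)/240 + (V_5 - V_2)/47 + (V_5 - V_3)/270 + (V_5 - 0)/8200 = 0
Collecting terms (coefficients in siemens):
  0.2477·V_1 - 0.01099·V_2 - 0.004167·V_5 = 3.488
  0.03241·V_2 - 0.01099·V_1 - 0.0001471·V_3 - 0.02128·V_5 = 0
  0.05941·V_3 - 0.0001471·V_2 - 0.003704·V_5 = 0
  0.02927·V_5 - 0.004167·V_1 - 0.02128·V_2 - 0.003704·V_3 = 0
Solving these 4 simultaneous equations (Gaussian elimination) gives:
  V_1 = 14.82 V, V_2 = 12.38 V, V_3 = 0.7291 V, V_5 = 11.2 V
I_R7 = (V_3 - V_5)/R7 = (0.7291 - 11.2)/270 = -0.03879 A
P_R7 = I_R7² × R7 = (-0.03879)² × 270 = 0.4063 W

Final answer: 0.4063 W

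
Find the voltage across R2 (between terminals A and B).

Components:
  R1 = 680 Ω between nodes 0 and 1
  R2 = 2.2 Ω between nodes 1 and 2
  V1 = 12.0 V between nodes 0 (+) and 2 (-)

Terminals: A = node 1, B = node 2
R1 and R2 are in series across V1 (node 0 → node 1 → node 2), and the output A–B is taken across R2, so this is a voltage divider.
Series current: I = V1/(R1 + R2) = 12/(680 + 2.2) = 12/682.2 = 0.01759 A
V_R2 = I × R2 = V1 × R2/(R1 + R2) = 12 × 2.2/682.2 = 0.0387 V

Final answer: 0.0387 V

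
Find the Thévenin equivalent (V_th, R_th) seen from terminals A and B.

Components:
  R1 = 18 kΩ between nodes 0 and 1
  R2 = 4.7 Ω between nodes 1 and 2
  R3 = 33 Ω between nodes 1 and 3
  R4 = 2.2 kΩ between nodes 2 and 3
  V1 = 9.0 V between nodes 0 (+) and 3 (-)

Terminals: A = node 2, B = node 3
Step 1 — V_th is the open-circuit voltage V_A - V_B (nothing connected across the terminals).
Nodal analysis, taking node 3 as the 0 V reference.
Source V1 fixes V_0 = 9 V.
KCL at each unknown node (sum of currents leaving = 0; resistances in Ω):
  Node 1: (V_1 - 9)/18000 + (V_1 - V_2)/4.7 + (V_1 - 0)/33 = 0
  Node 2: (V_2 - V_1)/4.7 + (V_2 - 0)/2200 = 0
Collecting terms (coefficients in siemens):
  0.2431·V_1 - 0.2128·V_2 = 0.0005
  0.2132·V_2 - 0.2128·V_1 = 0
Determinant D = (0.2431)(0.2132) - (-0.2128)(-0.2128) = 0.00657
V_1 = [(0.0005)(0.2132) - (-0.2128)(0)]/D = 0.01623 V
V_2 = [(0.2431)(0) - (0.0005)(-0.2128)]/D = 0.01619 V
V_th = V_2 - V_3 = 0.01619 - 0 = 0.01619 V
Step 2 — R_th: zero the source — replace V1 by a short circuit (node 3 merges into node 0) — and find the resistance seen between A (node 2) and B (node 0).
Reduce the network between node 2 (A) and node 0 (B) by series/parallel combination:
  Rp1 = R1 ‖ R3 (parallel, both between nodes 0 and 1) = 1/(1/18000 + 1/33) = 32.94 Ω
  Rs1 = R2 + Rp1 (series, joined only at node 1) = 4.7 + 32.94 = 37.64 Ω
  Rp2 = R4 ‖ Rs1 (parallel, both between nodes 0 and 2) = 1/(1/2200 + 1/37.64) = 37.01 Ω
R_th = 37.01 Ω

Final answer: V_th = 0.01619 V, R_th = 37.01 Ω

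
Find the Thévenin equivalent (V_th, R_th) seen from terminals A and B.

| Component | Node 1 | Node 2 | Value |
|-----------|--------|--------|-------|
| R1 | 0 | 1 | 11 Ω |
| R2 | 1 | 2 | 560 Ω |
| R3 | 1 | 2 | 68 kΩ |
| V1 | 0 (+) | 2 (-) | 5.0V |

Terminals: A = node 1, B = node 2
Step 1 — V_th is the open-circuit voltage V_A - V_B (nothing connected across the terminals).
Nodal analysis, taking node 2 as the 0 V reference.
Source V1 fixes V_0 = 5 V.
KCL at each unknown node (sum of currents leaving = 0; resistances in Ω):
  Node 1: (V_1 - 5)/11 + (V_1 - 0)/560 + (V_1 - 0)/68000 = 0
Collecting terms: 0.09271 × V_1 = 0.4545  =>  V_1 = 4.903 V
V_th = V_1 - V_2 = 4.903 - 0 = 4.903 V
Step 2 — R_th: zero the source — replace V1 by a short circuit (node 2 merges into node 0) — and find the resistance seen between A (node 1) and B (node 0).
Reduce the network between node 1 (A) and node 0 (B) by series/parallel combination:
  Rp1 = R1 ‖ R2 ‖ R3 (parallel, all between nodes 0 and 1) = 1/(1/11 + 1/560 + 1/68000) = 10.79 Ω
R_th = 10.79 Ω

Final answer: V_th = 4.903 V, R_th = 10.79 Ω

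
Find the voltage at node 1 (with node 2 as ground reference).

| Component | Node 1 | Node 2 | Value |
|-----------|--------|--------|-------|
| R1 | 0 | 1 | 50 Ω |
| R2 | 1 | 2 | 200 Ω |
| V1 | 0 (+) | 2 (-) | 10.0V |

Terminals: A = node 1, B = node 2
Nodal analysis, taking node 2 as the 0 V reference.
Source V1 fixes V_0 = 10 V.
KCL at each unknown node (sum of currents leaving = 0; resistances in Ω):
  Node 1: (V_1 - 10)/50 + (V_1 - 0)/200 = 0
Collecting terms: 0.025 × V_1 = 0.2  =>  V_1 = 8 V
The requested potential is V_1 = 8 V.

Final answer: V_1 = 8 V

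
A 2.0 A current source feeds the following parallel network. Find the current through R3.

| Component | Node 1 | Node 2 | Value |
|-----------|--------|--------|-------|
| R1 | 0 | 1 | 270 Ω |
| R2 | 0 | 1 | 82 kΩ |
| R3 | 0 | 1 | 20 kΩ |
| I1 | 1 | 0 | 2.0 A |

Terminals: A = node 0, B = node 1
All resistors sit directly between nodes 0 and 1, so they are in parallel and share one voltage V; the full source current 2 A splits among them.
1/R_par = 1/270 + 1/82000 + 1/20000 = 0.003766 S  =>  R_par = 265.5 Ω
V = I × R_par = 2 × 265.5 = 531.1 V
I_R3 = V/R3 = 531.1/20000 = 0.02655 A

Final answer: 0.02655 A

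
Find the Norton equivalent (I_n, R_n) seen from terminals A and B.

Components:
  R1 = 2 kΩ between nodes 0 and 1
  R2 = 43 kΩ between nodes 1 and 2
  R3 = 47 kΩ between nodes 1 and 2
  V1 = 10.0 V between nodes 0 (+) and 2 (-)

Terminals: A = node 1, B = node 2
Find the Thévenin equivalent first; then I_n = V_th/R_th and R_n = R_th.
Step 1 — V_th is the open-circuit voltage V_A - V_B (nothing connected across the terminals).
Nodal analysis, taking node 2 as the 0 V reference.
Source V1 fixes V_0 = 10 V.
KCL at each unknown node (sum of currents leaving = 0; resistances in Ω):
  Node 1: (V_1 - 10)/2000 + (V_1 - 0)/43000 + (V_1 - 0)/47000 = 0
Collecting terms: 0.0005445 × V_1 = 0.005  =>  V_1 = 9.182 V
V_th = V_1 - V_2 = 9.182 - 0 = 9.182 V
Step 2 — R_th: zero the source — replace V1 by a short circuit (node 2 merges into node 0) — and find the resistance seen between A (node 1) and B (node 0).
Reduce the network between node 1 (A) and node 0 (B) by series/parallel combination:
  Rp1 = R1 ‖ R2 ‖ R3 (parallel, all between nodes 0 and 1) = 1/(1/2000 + 1/43000 + 1/47000) = 1836 Ω
R_th = 1.836 kΩ
I_n = V_th/R_th = 9.182/1836 = 0.005 A, and R_n = R_th = 1.836 kΩ

Final answer: I_n = 0.005 A, R_n = 1.836 kΩ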